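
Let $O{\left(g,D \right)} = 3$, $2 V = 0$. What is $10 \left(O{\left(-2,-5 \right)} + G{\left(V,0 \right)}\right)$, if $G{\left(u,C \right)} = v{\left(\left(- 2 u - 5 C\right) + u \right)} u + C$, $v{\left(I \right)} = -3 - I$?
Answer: $30$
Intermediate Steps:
$V = 0$ ($V = \frac{1}{2} \cdot 0 = 0$)
$G{\left(u,C \right)} = C + u \left(-3 + u + 5 C\right)$ ($G{\left(u,C \right)} = \left(-3 - \left(\left(- 2 u - 5 C\right) + u\right)\right) u + C = \left(-3 - \left(\left(- 5 C - 2 u\right) + u\right)\right) u + C = \left(-3 - \left(- u - 5 C\right)\right) u + C = \left(-3 + \left(u + 5 C\right)\right) u + C = \left(-3 + u + 5 C\right) u + C = u \left(-3 + u + 5 C\right) + C = C + u \left(-3 + u + 5 C\right)$)
$10 \left(O{\left(-2,-5 \right)} + G{\left(V,0 \right)}\right) = 10 \left(3 + \left(0 + 0 \left(-3 + 0 + 5 \cdot 0\right)\right)\right) = 10 \left(3 + \left(0 + 0 \left(-3 + 0 + 0\right)\right)\right) = 10 \left(3 + \left(0 + 0 \left(-3\right)\right)\right) = 10 \left(3 + \left(0 + 0\right)\right) = 10 \left(3 + 0\right) = 10 \cdot 3 = 30$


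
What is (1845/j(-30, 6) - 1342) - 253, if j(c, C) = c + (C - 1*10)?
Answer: -56075/34 ≈ -1649.3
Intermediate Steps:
j(c, C) = -10 + C + c (j(c, C) = c + (C - 10) = c + (-10 + C) = -10 + C + c)
(1845/j(-30, 6) - 1342) - 253 = (1845/(-10 + 6 - 30) - 1342) - 253 = (1845/(-34) - 1342) - 253 = (1845*(-1/34) - 1342) - 253 = (-1845/34 - 1342) - 253 = -47473/34 - 253 = -56075/34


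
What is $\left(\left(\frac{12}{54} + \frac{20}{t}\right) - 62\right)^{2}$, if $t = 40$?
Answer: $\frac{1216609}{324} \approx 3755.0$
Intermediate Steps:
$\left(\left(\frac{12}{54} + \frac{20}{t}\right) - 62\right)^{2} = \left(\left(\frac{12}{54} + \frac{20}{40}\right) - 62\right)^{2} = \left(\left(12 \cdot \frac{1}{54} + 20 \cdot \frac{1}{40}\right) - 62\right)^{2} = \left(\left(\frac{2}{9} + \frac{1}{2}\right) - 62\right)^{2} = \left(\frac{13}{18} - 62\right)^{2} = \left(- \frac{1103}{18}\right)^{2} = \frac{1216609}{324}$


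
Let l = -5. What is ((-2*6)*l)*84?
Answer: 5040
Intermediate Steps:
((-2*6)*l)*84 = (-2*6*(-5))*84 = -12*(-5)*84 = 60*84 = 5040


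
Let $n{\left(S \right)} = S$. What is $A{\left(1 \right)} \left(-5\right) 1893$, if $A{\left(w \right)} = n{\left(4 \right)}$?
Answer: $-37860$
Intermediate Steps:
$A{\left(w \right)} = 4$
$A{\left(1 \right)} \left(-5\right) 1893 = 4 \left(-5\right) 1893 = \left(-20\right) 1893 = -37860$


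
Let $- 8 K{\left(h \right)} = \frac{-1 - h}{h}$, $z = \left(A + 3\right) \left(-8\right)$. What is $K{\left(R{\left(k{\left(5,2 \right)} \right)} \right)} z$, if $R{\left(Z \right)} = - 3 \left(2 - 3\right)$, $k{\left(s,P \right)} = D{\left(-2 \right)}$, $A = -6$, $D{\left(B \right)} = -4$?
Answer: $4$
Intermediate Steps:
$k{\left(s,P \right)} = -4$
$z = 24$ ($z = \left(-6 + 3\right) \left(-8\right) = \left(-3\right) \left(-8\right) = 24$)
$R{\left(Z \right)} = 3$ ($R{\left(Z \right)} = \left(-3\right) \left(-1\right) = 3$)
$K{\left(h \right)} = - \frac{-1 - h}{8 h}$ ($K{\left(h \right)} = - \frac{\left(-1 - h\right) \frac{1}{h}}{8} = - \frac{\frac{1}{h} \left(-1 - h\right)}{8} = - \frac{-1 - h}{8 h}$)
$K{\left(R{\left(k{\left(5,2 \right)} \right)} \right)} z = \frac{1 + 3}{8 \cdot 3} \cdot 24 = \frac{1}{8} \cdot \frac{1}{3} \cdot 4 \cdot 24 = \frac{1}{6} \cdot 24 = 4$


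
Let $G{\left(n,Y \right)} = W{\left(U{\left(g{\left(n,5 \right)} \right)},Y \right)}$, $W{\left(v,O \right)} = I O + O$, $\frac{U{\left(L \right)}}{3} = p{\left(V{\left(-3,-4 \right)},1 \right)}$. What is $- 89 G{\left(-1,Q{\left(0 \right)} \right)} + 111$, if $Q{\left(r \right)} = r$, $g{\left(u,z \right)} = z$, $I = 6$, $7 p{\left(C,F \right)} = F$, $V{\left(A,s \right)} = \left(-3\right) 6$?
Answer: $111$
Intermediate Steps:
$V{\left(A,s \right)} = -18$
$p{\left(C,F \right)} = \frac{F}{7}$
$U{\left(L \right)} = \frac{3}{7}$ ($U{\left(L \right)} = 3 \cdot \frac{1}{7} \cdot 1 = 3 \cdot \frac{1}{7} = \frac{3}{7}$)
$W{\left(v,O \right)} = 7 O$ ($W{\left(v,O \right)} = 6 O + O = 7 O$)
$G{\left(n,Y \right)} = 7 Y$
$- 89 G{\left(-1,Q{\left(0 \right)} \right)} + 111 = - 89 \cdot 7 \cdot 0 + 111 = \left(-89\right) 0 + 111 = 0 + 111 = 111$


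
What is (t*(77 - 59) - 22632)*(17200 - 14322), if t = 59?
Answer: -62078460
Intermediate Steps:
(t*(77 - 59) - 22632)*(17200 - 14322) = (59*(77 - 59) - 22632)*(17200 - 14322) = (59*18 - 22632)*2878 = (1062 - 22632)*2878 = -21570*2878 = -62078460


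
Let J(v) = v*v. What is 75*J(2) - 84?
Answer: 216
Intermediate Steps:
J(v) = v²
75*J(2) - 84 = 75*2² - 84 = 75*4 - 84 = 300 - 84 = 216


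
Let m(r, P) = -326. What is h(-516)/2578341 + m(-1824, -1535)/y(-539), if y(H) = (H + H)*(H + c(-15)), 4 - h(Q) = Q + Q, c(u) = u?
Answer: -110913767/769908092646 ≈ -0.00014406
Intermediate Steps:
h(Q) = 4 - 2*Q (h(Q) = 4 - (Q + Q) = 4 - 2*Q)
y(H) = 2*H*(-15 + H) (y(H) = (H + H)*(H - 15) = (2*H)*(-15 + H) = 2*H*(-15 + H))
h(-516)/2578341 + m(-1824, -1535)/y(-539) = (4 - 2*(-516))/2578341 - 326*(-1/(1078*(-15 - 539))) = (4 + 1032)*(1/2578341) - 326/(2*(-539)*(-554)) = 1036*(1/2578341) - 326/597212 = 1036/2578341 - 326*1/597212 = 1036/2578341 - 163/298606 = -110913767/769908092646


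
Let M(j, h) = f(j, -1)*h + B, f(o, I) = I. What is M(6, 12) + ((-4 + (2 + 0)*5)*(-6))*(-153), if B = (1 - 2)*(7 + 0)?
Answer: 5489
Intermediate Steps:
B = -7 (B = -1*7 = -7)
M(j, h) = -7 - h (M(j, h) = -h - 7 = -7 - h)
M(6, 12) + ((-4 + (2 + 0)*5)*(-6))*(-153) = (-7 - 1*12) + ((-4 + (2 + 0)*5)*(-6))*(-153) = (-7 - 12) + ((-4 + 2*5)*(-6))*(-153) = -19 + ((-4 + 10)*(-6))*(-153) = -19 + (6*(-6))*(-153) = -19 - 36*(-153) = -19 + 5508 = 5489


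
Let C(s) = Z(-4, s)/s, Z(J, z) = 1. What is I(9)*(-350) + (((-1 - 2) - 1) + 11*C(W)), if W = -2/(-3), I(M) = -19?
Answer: 13325/2 ≈ 6662.5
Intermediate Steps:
W = 2/3 (W = -2*(-1/3) = 2/3 ≈ 0.66667)
C(s) = 1/s
I(9)*(-350) + (((-1 - 2) - 1) + 11*C(W)) = -19*(-350) + (((-1 - 2) - 1) + 11/(2/3)) = 6650 + ((-3 - 1) + 11*(3/2)) = 6650 + (-4 + 33/2) = 6650 + 25/2 = 13325/2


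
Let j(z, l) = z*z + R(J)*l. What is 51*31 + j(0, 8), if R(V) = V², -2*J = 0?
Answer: 1581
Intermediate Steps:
J = 0 (J = -½*0 = 0)
j(z, l) = z² (j(z, l) = z*z + 0²*l = z² + 0*l = z² + 0 = z²)
51*31 + j(0, 8) = 51*31 + 0² = 1581 + 0 = 1581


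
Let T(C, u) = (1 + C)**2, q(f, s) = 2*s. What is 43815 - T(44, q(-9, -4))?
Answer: 41790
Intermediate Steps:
43815 - T(44, q(-9, -4)) = 43815 - (1 + 44)**2 = 43815 - 1*45**2 = 43815 - 1*2025 = 43815 - 2025 = 41790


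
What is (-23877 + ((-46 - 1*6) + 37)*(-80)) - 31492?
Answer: -54169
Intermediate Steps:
(-23877 + ((-46 - 1*6) + 37)*(-80)) - 31492 = (-23877 + ((-46 - 6) + 37)*(-80)) - 31492 = (-23877 + (-52 + 37)*(-80)) - 31492 = (-23877 - 15*(-80)) - 31492 = (-23877 + 1200) - 31492 = -22677 - 31492 = -54169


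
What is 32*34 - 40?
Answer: 1048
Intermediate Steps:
32*34 - 40 = 1088 - 40 = 1048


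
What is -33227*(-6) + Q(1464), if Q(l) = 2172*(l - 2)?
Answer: 3374826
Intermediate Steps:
Q(l) = -4344 + 2172*l (Q(l) = 2172*(-2 + l) = -4344 + 2172*l)
-33227*(-6) + Q(1464) = -33227*(-6) + (-4344 + 2172*1464) = 199362 + (-4344 + 3179808) = 199362 + 3175464 = 3374826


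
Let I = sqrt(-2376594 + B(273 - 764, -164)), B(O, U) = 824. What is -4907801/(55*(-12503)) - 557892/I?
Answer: 4907801/687665 + 278946*I*sqrt(2375770)/1187885 ≈ 7.1369 + 361.95*I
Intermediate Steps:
I = I*sqrt(2375770) (I = sqrt(-2376594 + 824) = sqrt(-2375770) = I*sqrt(2375770) ≈ 1541.4*I)
-4907801/(55*(-12503)) - 557892/I = -4907801/(55*(-12503)) - 557892*(-I*sqrt(2375770)/2375770) = -4907801/(-687665) - (-278946)*I*sqrt(2375770)/1187885 = -4907801*(-1/687665) + 278946*I*sqrt(2375770)/1187885 = 4907801/687665 + 278946*I*sqrt(2375770)/1187885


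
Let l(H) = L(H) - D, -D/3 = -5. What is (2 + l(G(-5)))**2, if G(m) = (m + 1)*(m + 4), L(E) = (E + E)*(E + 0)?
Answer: 361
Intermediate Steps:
D = 15 (D = -3*(-5) = 15)
L(E) = 2*E**2 (L(E) = (2*E)*E = 2*E**2)
G(m) = (1 + m)*(4 + m)
l(H) = -15 + 2*H**2 (l(H) = 2*H**2 - 1*15 = 2*H**2 - 15 = -15 + 2*H**2)
(2 + l(G(-5)))**2 = (2 + (-15 + 2*(4 + (-5)**2 + 5*(-5))**2))**2 = (2 + (-15 + 2*(4 + 25 - 25)**2))**2 = (2 + (-15 + 2*4**2))**2 = (2 + (-15 + 2*16))**2 = (2 + (-15 + 32))**2 = (2 + 17)**2 = 19**2 = 361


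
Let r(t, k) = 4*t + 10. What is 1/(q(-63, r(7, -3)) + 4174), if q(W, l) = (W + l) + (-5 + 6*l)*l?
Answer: 1/12623 ≈ 7.9221e-5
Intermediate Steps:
r(t, k) = 10 + 4*t
q(W, l) = W + l + l*(-5 + 6*l) (q(W, l) = (W + l) + l*(-5 + 6*l) = W + l + l*(-5 + 6*l))
1/(q(-63, r(7, -3)) + 4174) = 1/((-63 - 4*(10 + 4*7) + 6*(10 + 4*7)²) + 4174) = 1/((-63 - 4*(10 + 28) + 6*(10 + 28)²) + 4174) = 1/((-63 - 4*38 + 6*38²) + 4174) = 1/((-63 - 152 + 6*1444) + 4174) = 1/((-63 - 152 + 8664) + 4174) = 1/(8449 + 4174) = 1/12623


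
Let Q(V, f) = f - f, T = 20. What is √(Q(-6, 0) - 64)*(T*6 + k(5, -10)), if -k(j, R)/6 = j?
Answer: 720*I ≈ 720.0*I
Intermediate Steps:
k(j, R) = -6*j
Q(V, f) = 0
√(Q(-6, 0) - 64)*(T*6 + k(5, -10)) = √(0 - 64)*(20*6 - 6*5) = √(-64)*(120 - 30) = (8*I)*90 = 720*I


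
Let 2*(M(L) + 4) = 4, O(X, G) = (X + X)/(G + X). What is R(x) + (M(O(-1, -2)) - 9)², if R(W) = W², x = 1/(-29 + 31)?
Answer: 485/4 ≈ 121.25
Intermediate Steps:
O(X, G) = 2*X/(G + X) (O(X, G) = (2*X)/(G + X) = 2*X/(G + X))
M(L) = -2 (M(L) = -4 + (½)*4 = -4 + 2 = -2)
x = ½ (x = 1/2 = ½ ≈ 0.50000)
R(x) + (M(O(-1, -2)) - 9)² = (½)² + (-2 - 9)² = ¼ + (-11)² = ¼ + 121 = 485/4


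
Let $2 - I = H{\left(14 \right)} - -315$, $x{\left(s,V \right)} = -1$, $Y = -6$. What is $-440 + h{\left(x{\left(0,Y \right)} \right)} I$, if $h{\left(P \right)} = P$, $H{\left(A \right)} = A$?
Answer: $-113$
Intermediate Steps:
$I = -327$ ($I = 2 - \left(14 - -315\right) = 2 - \left(14 + 315\right) = 2 - 329 = -327$)
$-440 + h{\left(x{\left(0,Y \right)} \right)} I = -440 - -327 = -440 + 327 = -113$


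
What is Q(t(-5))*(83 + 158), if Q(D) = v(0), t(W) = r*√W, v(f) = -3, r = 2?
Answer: -723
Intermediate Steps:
t(W) = 2*√W
Q(D) = -3
Q(t(-5))*(83 + 158) = -3*(83 + 158) = -3*241 = -723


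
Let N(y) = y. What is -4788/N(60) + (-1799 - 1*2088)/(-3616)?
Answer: -1423349/18080 ≈ -78.725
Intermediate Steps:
-4788/N(60) + (-1799 - 1*2088)/(-3616) = -4788/60 + (-1799 - 1*2088)/(-3616) = -4788*1/60 + (-1799 - 2088)*(-1/3616) = -399/5 - 3887*(-1/3616) = -399/5 + 3887/3616 = -1423349/18080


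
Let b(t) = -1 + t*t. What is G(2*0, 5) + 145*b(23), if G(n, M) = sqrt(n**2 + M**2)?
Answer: 76565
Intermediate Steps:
b(t) = -1 + t**2
G(n, M) = sqrt(M**2 + n**2)
G(2*0, 5) + 145*b(23) = sqrt(5**2 + (2*0)**2) + 145*(-1 + 23**2) = sqrt(25 + 0**2) + 145*(-1 + 529) = sqrt(25 + 0) + 145*528 = sqrt(25) + 76560 = 5 + 76560 = 76565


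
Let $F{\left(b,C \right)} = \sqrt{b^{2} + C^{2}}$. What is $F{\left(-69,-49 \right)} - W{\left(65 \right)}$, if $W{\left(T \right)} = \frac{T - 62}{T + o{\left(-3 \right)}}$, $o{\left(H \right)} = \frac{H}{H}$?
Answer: $- \frac{1}{22} + \sqrt{7162} \approx 84.583$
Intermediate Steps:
$o{\left(H \right)} = 1$
$F{\left(b,C \right)} = \sqrt{C^{2} + b^{2}}$
$W{\left(T \right)} = \frac{-62 + T}{1 + T}$ ($W{\left(T \right)} = \frac{T - 62}{T + 1} = \frac{-62 + T}{1 + T}$)
$F{\left(-69,-49 \right)} - W{\left(65 \right)} = \sqrt{\left(-49\right)^{2} + \left(-69\right)^{2}} - \frac{-62 + 65}{1 + 65} = \sqrt{2401 + 4761} - \frac{1}{66} \cdot 3 = \sqrt{7162} - \frac{1}{66} \cdot 3 = \sqrt{7162} - \frac{1}{22} = - \frac{1}{22} + \sqrt{7162}$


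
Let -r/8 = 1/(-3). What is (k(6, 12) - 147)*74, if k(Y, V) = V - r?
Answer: -30562/3 ≈ -10187.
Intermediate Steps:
r = 8/3 (r = -8/(-3) = -8*(-⅓) = 8/3 ≈ 2.6667)
k(Y, V) = -8/3 + V (k(Y, V) = V - 1*8/3 = V - 8/3 = -8/3 + V)
(k(6, 12) - 147)*74 = ((-8/3 + 12) - 147)*74 = (28/3 - 147)*74 = -413/3*74 = -30562/3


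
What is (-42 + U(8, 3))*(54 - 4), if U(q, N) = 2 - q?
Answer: -2400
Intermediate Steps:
(-42 + U(8, 3))*(54 - 4) = (-42 + (2 - 1*8))*(54 - 4) = (-42 + (2 - 8))*50 = (-42 - 6)*50 = -48*50 = -2400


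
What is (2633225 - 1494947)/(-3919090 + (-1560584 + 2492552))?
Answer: -569139/1493561 ≈ -0.38106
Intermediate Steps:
(2633225 - 1494947)/(-3919090 + (-1560584 + 2492552)) = 1138278/(-3919090 + 931968) = 1138278/(-2987122) = 1138278*(-1/2987122) = -569139/1493561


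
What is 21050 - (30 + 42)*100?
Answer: 13850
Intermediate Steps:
21050 - (30 + 42)*100 = 21050 - 72*100 = 21050 - 1*7200 = 21050 - 7200 = 13850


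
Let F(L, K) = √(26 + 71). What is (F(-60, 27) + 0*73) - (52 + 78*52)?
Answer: -4108 + √97 ≈ -4098.1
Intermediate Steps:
F(L, K) = √97
(F(-60, 27) + 0*73) - (52 + 78*52) = (√97 + 0*73) - (52 + 78*52) = (√97 + 0) - (52 + 4056) = √97 - 1*4108 = √97 - 4108 = -4108 + √97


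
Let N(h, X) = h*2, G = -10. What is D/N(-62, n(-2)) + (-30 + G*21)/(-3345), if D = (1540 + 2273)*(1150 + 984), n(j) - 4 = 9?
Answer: -29266711/446 ≈ -65620.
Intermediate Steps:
n(j) = 13 (n(j) = 4 + 9 = 13)
N(h, X) = 2*h
D = 8136942 (D = 3813*2134 = 8136942)
D/N(-62, n(-2)) + (-30 + G*21)/(-3345) = 8136942/((2*(-62))) + (-30 - 10*21)/(-3345) = 8136942/(-124) + (-30 - 210)*(-1/3345) = 8136942*(-1/124) - 240*(-1/3345) = -131241/2 + 16/223 = -29266711/446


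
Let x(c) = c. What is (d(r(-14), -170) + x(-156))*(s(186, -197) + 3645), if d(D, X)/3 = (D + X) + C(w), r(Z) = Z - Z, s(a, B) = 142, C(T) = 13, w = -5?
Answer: -2374449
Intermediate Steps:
r(Z) = 0
d(D, X) = 39 + 3*D + 3*X (d(D, X) = 3*((D + X) + 13) = 3*(13 + D + X) = 39 + 3*D + 3*X)
(d(r(-14), -170) + x(-156))*(s(186, -197) + 3645) = ((39 + 3*0 + 3*(-170)) - 156)*(142 + 3645) = ((39 + 0 - 510) - 156)*3787 = (-471 - 156)*3787 = -627*3787 = -2374449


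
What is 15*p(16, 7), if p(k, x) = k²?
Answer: 3840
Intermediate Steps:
15*p(16, 7) = 15*16² = 15*256 = 3840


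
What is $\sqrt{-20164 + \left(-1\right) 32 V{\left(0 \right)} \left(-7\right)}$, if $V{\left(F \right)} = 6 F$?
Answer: $142 i \approx 142.0 i$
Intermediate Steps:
$\sqrt{-20164 + \left(-1\right) 32 V{\left(0 \right)} \left(-7\right)} = \sqrt{-20164 + \left(-1\right) 32 \cdot 6 \cdot 0 \left(-7\right)} = \sqrt{-20164 + \left(-32\right) 0 \left(-7\right)} = \sqrt{-20164 + 0 \left(-7\right)} = \sqrt{-20164 + 0} = \sqrt{-20164} = 142 i$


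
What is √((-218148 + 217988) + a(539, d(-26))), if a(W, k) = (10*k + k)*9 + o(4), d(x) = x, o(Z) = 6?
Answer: 2*I*√682 ≈ 52.23*I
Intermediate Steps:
a(W, k) = 6 + 99*k (a(W, k) = (10*k + k)*9 + 6 = (11*k)*9 + 6 = 99*k + 6 = 6 + 99*k)
√((-218148 + 217988) + a(539, d(-26))) = √((-218148 + 217988) + (6 + 99*(-26))) = √(-160 + (6 - 2574)) = √(-160 - 2568) = √(-2728) = 2*I*√682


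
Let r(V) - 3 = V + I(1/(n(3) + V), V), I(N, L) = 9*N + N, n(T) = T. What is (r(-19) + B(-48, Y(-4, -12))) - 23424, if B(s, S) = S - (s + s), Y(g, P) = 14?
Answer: -186645/8 ≈ -23331.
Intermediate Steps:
I(N, L) = 10*N
B(s, S) = S - 2*s
r(V) = 3 + V + 10/(3 + V) (r(V) = 3 + (V + 10/(3 + V)) = 3 + V + 10/(3 + V))
(r(-19) + B(-48, Y(-4, -12))) - 23424 = ((3 - 19 + 10/(3 - 19)) + (14 - 2*(-48))) - 23424 = ((3 - 19 + 10/(-16)) + (14 + 96)) - 23424 = ((3 - 19 + 10*(-1/16)) + 110) - 23424 = ((3 - 19 - 5/8) + 110) - 23424 = (-133/8 + 110) - 23424 = 747/8 - 23424 = -186645/8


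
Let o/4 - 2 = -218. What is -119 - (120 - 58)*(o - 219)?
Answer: 67027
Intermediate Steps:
o = -864 (o = 8 + 4*(-218) = 8 - 872 = -864)
-119 - (120 - 58)*(o - 219) = -119 - (120 - 58)*(-864 - 219) = -119 - 62*(-1083) = -119 - 1*(-67146) = -119 + 67146 = 67027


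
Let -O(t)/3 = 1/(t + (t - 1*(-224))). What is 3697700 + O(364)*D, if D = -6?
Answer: 1760105209/476 ≈ 3.6977e+6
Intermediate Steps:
O(t) = -3/(224 + 2*t) (O(t) = -3/(t + (t - 1*(-224))) = -3/(t + (t + 224)) = -3/(t + (224 + t)) = -3/(224 + 2*t))
3697700 + O(364)*D = 3697700 - 3/(224 + 2*364)*(-6) = 3697700 - 3/(224 + 728)*(-6) = 3697700 - 3/952*(-6) = 3697700 + 9/476 = 1760105209/476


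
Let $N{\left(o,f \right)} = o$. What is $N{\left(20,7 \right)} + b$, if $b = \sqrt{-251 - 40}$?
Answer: $20 + i \sqrt{291} \approx 20.0 + 17.059 i$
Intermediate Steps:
$b = i \sqrt{291}$ ($b = \sqrt{-291} = i \sqrt{291} \approx 17.059 i$)
$N{\left(20,7 \right)} + b = 20 + i \sqrt{291}$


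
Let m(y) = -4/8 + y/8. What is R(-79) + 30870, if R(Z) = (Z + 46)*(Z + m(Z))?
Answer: 270555/8 ≈ 33819.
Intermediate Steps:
m(y) = -½ + y/8 (m(y) = -4*⅛ + y*(⅛) = -½ + y/8)
R(Z) = (46 + Z)*(-½ + 9*Z/8) (R(Z) = (Z + 46)*(Z + (-½ + Z/8)) = (46 + Z)*(-½ + 9*Z/8))
R(-79) + 30870 = (-23 + (9/8)*(-79)² + (205/4)*(-79)) + 30870 = (-23 + (9/8)*6241 - 16195/4) + 30870 = (-23 + 56169/8 - 16195/4) + 30870 = 23595/8 + 30870 = 270555/8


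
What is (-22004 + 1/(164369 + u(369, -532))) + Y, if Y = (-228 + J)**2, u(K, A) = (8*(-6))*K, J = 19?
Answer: 3179083790/146657 ≈ 21677.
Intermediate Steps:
u(K, A) = -48*K
Y = 43681 (Y = (-228 + 19)**2 = (-209)**2 = 43681)
(-22004 + 1/(164369 + u(369, -532))) + Y = (-22004 + 1/(164369 - 48*369)) + 43681 = (-22004 + 1/(164369 - 17712)) + 43681 = (-22004 + 1/146657) + 43681 = -3227040627/146657 + 43681 = 3179083790/146657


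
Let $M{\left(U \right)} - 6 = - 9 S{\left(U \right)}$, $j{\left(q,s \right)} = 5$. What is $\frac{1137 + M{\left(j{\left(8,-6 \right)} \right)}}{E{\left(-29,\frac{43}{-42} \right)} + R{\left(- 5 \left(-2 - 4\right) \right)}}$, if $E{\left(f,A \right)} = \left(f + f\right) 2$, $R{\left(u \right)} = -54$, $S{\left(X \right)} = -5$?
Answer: $- \frac{594}{85} \approx -6.9882$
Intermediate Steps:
$M{\left(U \right)} = 51$ ($M{\left(U \right)} = 6 - -45 = 6 + 45 = 51$)
$E{\left(f,A \right)} = 4 f$ ($E{\left(f,A \right)} = 2 f 2 = 4 f$)
$\frac{1137 + M{\left(j{\left(8,-6 \right)} \right)}}{E{\left(-29,\frac{43}{-42} \right)} + R{\left(- 5 \left(-2 - 4\right) \right)}} = \frac{1137 + 51}{4 \left(-29\right) - 54} = \frac{1188}{-116 - 54} = \frac{1188}{-170} = 1188 \left(- \frac{1}{170}\right) = - \frac{594}{85}$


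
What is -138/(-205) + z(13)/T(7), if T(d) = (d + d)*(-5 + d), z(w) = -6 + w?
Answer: 757/820 ≈ 0.92317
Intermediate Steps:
T(d) = 2*d*(-5 + d) (T(d) = (2*d)*(-5 + d) = 2*d*(-5 + d))
-138/(-205) + z(13)/T(7) = -138/(-205) + (-6 + 13)/((2*7*(-5 + 7))) = -138*(-1/205) + 7/((2*7*2)) = 138/205 + 7/28 = 138/205 + 7*(1/28) = 138/205 + 1/4 = 757/820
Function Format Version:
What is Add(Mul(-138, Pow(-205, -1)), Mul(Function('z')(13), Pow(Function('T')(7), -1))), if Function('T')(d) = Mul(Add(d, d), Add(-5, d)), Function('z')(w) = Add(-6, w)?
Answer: Rational(757, 820) ≈ 0.92317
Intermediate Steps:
Function('T')(d) = Mul(2, d, Add(-5, d)) (Function('T')(d) = Mul(Mul(2, d), Add(-5, d)) = Mul(2, d, Add(-5, d)))
Add(Mul(-138, Pow(-205, -1)), Mul(Function('z')(13), Pow(Function('T')(7), -1))) = Add(Mul(-138, Pow(-205, -1)), Mul(Add(-6, 13), Pow(Mul(2, 7, Add(-5, 7)), -1))) = Add(Mul(-138, Rational(-1, 205)), Mul(7, Pow(Mul(2, 7, 2), -1))) = Add(Rational(138, 205), Mul(7, Pow(28, -1))) = Add(Rational(138, 205), Mul(7, Rational(1, 28))) = Add(Rational(138, 205), Rational(1, 4)) = Rational(757, 820)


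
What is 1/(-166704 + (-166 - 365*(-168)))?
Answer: -1/105550 ≈ -9.4742e-6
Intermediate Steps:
1/(-166704 + (-166 - 365*(-168))) = 1/(-166704 + (-166 + 61320)) = 1/(-166704 + 61154) = 1/(-105550) = -1/105550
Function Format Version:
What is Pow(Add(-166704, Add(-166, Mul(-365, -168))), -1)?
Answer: Rational(-1, 105550) ≈ -9.4742e-6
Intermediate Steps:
Pow(Add(-166704, Add(-166, Mul(-365, -168))), -1) = Pow(Add(-166704, Add(-166, 61320)), -1) = Pow(Add(-166704, 61154), -1) = Pow(-105550, -1) = Rational(-1, 105550)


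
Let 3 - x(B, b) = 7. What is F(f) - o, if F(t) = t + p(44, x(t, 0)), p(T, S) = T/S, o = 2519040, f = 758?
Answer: -2518293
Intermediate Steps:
x(B, b) = -4 (x(B, b) = 3 - 1*7 = 3 - 7 = -4)
p(T, S) = T/S
F(t) = -11 + t (F(t) = t + 44/(-4) = t + 44*(-¼) = t - 11 = -11 + t)
F(f) - o = (-11 + 758) - 1*2519040 = 747 - 2519040 = -2518293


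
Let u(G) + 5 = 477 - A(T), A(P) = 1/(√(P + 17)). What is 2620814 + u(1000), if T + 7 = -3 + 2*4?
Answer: 2621286 - √15/15 ≈ 2.6213e+6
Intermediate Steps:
T = -2 (T = -7 + (-3 + 2*4) = -7 + (-3 + 8) = -7 + 5 = -2)
A(P) = (17 + P)^(-½) (A(P) = 1/(√(17 + P)) = (17 + P)^(-½))
u(G) = 472 - √15/15 (u(G) = -5 + (477 - 1/√(17 - 2)) = -5 + (477 - 1/√15) = -5 + (477 - √15/15) = 472 - √15/15)
2620814 + u(1000) = 2620814 + (472 - √15/15) = 2621286 - √15/15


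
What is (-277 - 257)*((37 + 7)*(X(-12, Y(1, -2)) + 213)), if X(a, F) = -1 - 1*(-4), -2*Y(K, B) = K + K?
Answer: -5075136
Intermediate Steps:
Y(K, B) = -K (Y(K, B) = -(K + K)/2 = -K)
X(a, F) = 3 (X(a, F) = -1 + 4 = 3)
(-277 - 257)*((37 + 7)*(X(-12, Y(1, -2)) + 213)) = (-277 - 257)*((37 + 7)*(3 + 213)) = -23496*216 = -534*9504 = -5075136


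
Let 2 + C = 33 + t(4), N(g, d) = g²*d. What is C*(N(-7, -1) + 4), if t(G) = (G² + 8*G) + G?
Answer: -3735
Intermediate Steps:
N(g, d) = d*g²
t(G) = G² + 9*G
C = 83 (C = -2 + (33 + 4*(9 + 4)) = -2 + (33 + 4*13) = -2 + (33 + 52) = -2 + 85 = 83)
C*(N(-7, -1) + 4) = 83*(-1*(-7)² + 4) = 83*(-1*49 + 4) = 83*(-49 + 4) = 83*(-45) = -3735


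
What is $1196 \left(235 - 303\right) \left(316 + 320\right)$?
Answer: $-51724608$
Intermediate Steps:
$1196 \left(235 - 303\right) \left(316 + 320\right) = 1196 \left(\left(-68\right) 636\right) = 1196 \left(-43248\right) = -51724608$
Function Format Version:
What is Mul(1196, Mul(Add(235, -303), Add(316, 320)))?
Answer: -51724608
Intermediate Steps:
Mul(1196, Mul(Add(235, -303), Add(316, 320))) = Mul(1196, Mul(-68, 636)) = Mul(1196, -43248) = -51724608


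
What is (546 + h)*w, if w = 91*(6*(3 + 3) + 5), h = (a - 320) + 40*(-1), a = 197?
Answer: 1428973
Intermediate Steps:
h = -163 (h = (197 - 320) + 40*(-1) = -123 - 40 = -163)
w = 3731 (w = 91*(6*6 + 5) = 91*(36 + 5) = 91*41 = 3731)
(546 + h)*w = (546 - 163)*3731 = 383*3731 = 1428973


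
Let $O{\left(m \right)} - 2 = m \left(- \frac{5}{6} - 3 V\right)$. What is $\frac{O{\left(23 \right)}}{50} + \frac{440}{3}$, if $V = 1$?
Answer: $\frac{43483}{300} \approx 144.94$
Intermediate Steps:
$O{\left(m \right)} = 2 - \frac{23 m}{6}$ ($O{\left(m \right)} = 2 + m \left(- \frac{5}{6} - 3\right) = 2 + m \left(- \frac{23}{6}\right) = 2 - \frac{23 m}{6}$)
$\frac{O{\left(23 \right)}}{50} + \frac{440}{3} = \frac{2 - \frac{529}{6}}{50} + \frac{440}{3} = \left(2 - \frac{529}{6}\right) \frac{1}{50} + 440 \cdot \frac{1}{3} = \left(- \frac{517}{6}\right) \frac{1}{50} + \frac{440}{3} = - \frac{517}{300} + \frac{440}{3} = \frac{43483}{300}$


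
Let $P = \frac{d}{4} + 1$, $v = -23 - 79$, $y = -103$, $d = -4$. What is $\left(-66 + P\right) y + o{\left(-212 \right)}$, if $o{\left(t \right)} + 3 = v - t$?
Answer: $6905$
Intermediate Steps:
$v = -102$
$P = 0$ ($P = - \frac{4}{4} + 1 = \left(-4\right) \frac{1}{4} + 1 = -1 + 1 = 0$)
$o{\left(t \right)} = -105 - t$ ($o{\left(t \right)} = -3 - \left(102 + t\right) = -105 - t$)
$\left(-66 + P\right) y + o{\left(-212 \right)} = \left(-66 + 0\right) \left(-103\right) - -107 = \left(-66\right) \left(-103\right) + \left(-105 + 212\right) = 6798 + 107 = 6905$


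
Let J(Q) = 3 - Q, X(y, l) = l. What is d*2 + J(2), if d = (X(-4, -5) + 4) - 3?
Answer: -7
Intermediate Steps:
d = -4 (d = (-5 + 4) - 3 = -1 - 3 = -4)
d*2 + J(2) = -4*2 + (3 - 1*2) = -8 + (3 - 2) = -8 + 1 = -7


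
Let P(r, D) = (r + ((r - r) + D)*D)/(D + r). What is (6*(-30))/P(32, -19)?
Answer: -780/131 ≈ -5.9542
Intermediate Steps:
P(r, D) = (r + D**2)/(D + r) (P(r, D) = (r + (0 + D)*D)/(D + r) = (r + D*D)/(D + r) = (r + D**2)/(D + r))
(6*(-30))/P(32, -19) = (6*(-30))/(((32 + (-19)**2)/(-19 + 32))) = -180*13/(32 + 361) = -180/((1/13)*393) = -180/393/13 = -180*13/393 = -780/131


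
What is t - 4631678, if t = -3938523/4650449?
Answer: -21539386261945/4650449 ≈ -4.6317e+6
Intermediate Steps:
t = -3938523/4650449 (t = -3938523*1/4650449 = -3938523/4650449 ≈ -0.84691)
t - 4631678 = -3938523/4650449 - 4631678 = -21539386261945/4650449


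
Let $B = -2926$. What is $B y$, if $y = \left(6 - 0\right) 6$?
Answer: $-105336$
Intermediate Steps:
$y = 36$ ($y = \left(6 + \left(-4 + 4\right)\right) 6 = \left(6 + 0\right) 6 = 6 \cdot 6 = 36$)
$B y = \left(-2926\right) 36 = -105336$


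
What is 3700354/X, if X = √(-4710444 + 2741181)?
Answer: -3700354*I*√218807/656421 ≈ -2636.9*I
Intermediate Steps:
X = 3*I*√218807 (X = √(-1969263) = 3*I*√218807 ≈ 1403.3*I)
3700354/X = 3700354/((3*I*√218807)) = 3700354*(-I*√218807/656421) = -3700354*I*√218807/656421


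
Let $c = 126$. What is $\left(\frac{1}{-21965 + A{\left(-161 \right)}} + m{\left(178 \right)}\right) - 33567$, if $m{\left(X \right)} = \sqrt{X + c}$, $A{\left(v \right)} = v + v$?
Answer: $- \frac{748107730}{22287} + 4 \sqrt{19} \approx -33550.0$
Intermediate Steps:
$A{\left(v \right)} = 2 v$
$m{\left(X \right)} = \sqrt{126 + X}$ ($m{\left(X \right)} = \sqrt{X + 126} = \sqrt{126 + X}$)
$\left(\frac{1}{-21965 + A{\left(-161 \right)}} + m{\left(178 \right)}\right) - 33567 = \left(\frac{1}{-21965 + 2 \left(-161\right)} + \sqrt{126 + 178}\right) - 33567 = \left(\frac{1}{-21965 - 322} + \sqrt{304}\right) - 33567 = \left(\frac{1}{-22287} + 4 \sqrt{19}\right) - 33567 = \left(- \frac{1}{22287} + 4 \sqrt{19}\right) - 33567 = - \frac{748107730}{22287} + 4 \sqrt{19}$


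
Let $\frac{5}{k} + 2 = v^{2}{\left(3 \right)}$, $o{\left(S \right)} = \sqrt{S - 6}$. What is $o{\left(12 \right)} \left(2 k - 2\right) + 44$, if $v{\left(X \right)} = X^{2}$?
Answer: $44 - \frac{148 \sqrt{6}}{79} \approx 39.411$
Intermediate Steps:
$o{\left(S \right)} = \sqrt{-6 + S}$
$k = \frac{5}{79}$ ($k = \frac{5}{-2 + \left(3^{2}\right)^{2}} = \frac{5}{-2 + 9^{2}} = \frac{5}{-2 + 81} = \frac{5}{79} \approx 0.063291$)
$o{\left(12 \right)} \left(2 k - 2\right) + 44 = \sqrt{-6 + 12} \left(2 \cdot \frac{5}{79} - 2\right) + 44 = \sqrt{6} \left(\frac{10}{79} - 2\right) + 44 = \sqrt{6} \left(- \frac{148}{79}\right) + 44 = - \frac{148 \sqrt{6}}{79} + 44 = 44 - \frac{148 \sqrt{6}}{79}$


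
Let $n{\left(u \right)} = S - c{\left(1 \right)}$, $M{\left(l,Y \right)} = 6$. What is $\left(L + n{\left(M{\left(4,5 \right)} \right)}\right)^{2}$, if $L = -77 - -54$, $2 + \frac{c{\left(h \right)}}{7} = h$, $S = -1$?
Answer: $289$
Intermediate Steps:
$c{\left(h \right)} = -14 + 7 h$
$L = -23$ ($L = -77 + 54 = -23$)
$n{\left(u \right)} = 6$ ($n{\left(u \right)} = -1 - \left(-14 + 7 \cdot 1\right) = -1 - \left(-14 + 7\right) = -1 - -7 = -1 + 7 = 6$)
$\left(L + n{\left(M{\left(4,5 \right)} \right)}\right)^{2} = \left(-23 + 6\right)^{2} = \left(-17\right)^{2} = 289$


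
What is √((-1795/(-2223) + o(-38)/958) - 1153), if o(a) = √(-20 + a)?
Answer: √(-580620667005392 + 526019598*I*√58)/709878 ≈ 0.0001171 + 33.944*I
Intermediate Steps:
√((-1795/(-2223) + o(-38)/958) - 1153) = √((-1795/(-2223) + √(-20 - 38)/958) - 1153) = √((-1795*(-1/2223) + √(-58)*(1/958)) - 1153) = √((1795/2223 + (I*√58)*(1/958)) - 1153) = √((1795/2223 + I*√58/958) - 1153) = √(-2561324/2223 + I*√58/958)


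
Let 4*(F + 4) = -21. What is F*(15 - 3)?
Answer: -111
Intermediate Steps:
F = -37/4 (F = -4 + (¼)*(-21) = -4 - 21/4 = -37/4 ≈ -9.2500)
F*(15 - 3) = -37*(15 - 3)/4 = -37/4*12 = -111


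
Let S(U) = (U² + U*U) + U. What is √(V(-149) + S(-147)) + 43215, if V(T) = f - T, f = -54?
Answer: 43215 + √43166 ≈ 43423.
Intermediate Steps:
V(T) = -54 - T
S(U) = U + 2*U² (S(U) = (U² + U²) + U = 2*U² + U = U + 2*U²)
√(V(-149) + S(-147)) + 43215 = √((-54 - 1*(-149)) - 147*(1 + 2*(-147))) + 43215 = √((-54 + 149) - 147*(1 - 294)) + 43215 = √(95 - 147*(-293)) + 43215 = √(95 + 43071) + 43215 = √43166 + 43215 = 43215 + √43166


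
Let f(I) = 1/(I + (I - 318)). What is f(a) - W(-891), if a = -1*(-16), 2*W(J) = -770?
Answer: 110109/286 ≈ 385.00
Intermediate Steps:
W(J) = -385 (W(J) = (½)*(-770) = -385)
a = 16
f(I) = 1/(-318 + 2*I) (f(I) = 1/(I + (-318 + I)) = 1/(-318 + 2*I))
f(a) - W(-891) = 1/(2*(-159 + 16)) - 1*(-385) = (½)/(-143) + 385 = (½)*(-1/143) + 385 = -1/286 + 385 = 110109/286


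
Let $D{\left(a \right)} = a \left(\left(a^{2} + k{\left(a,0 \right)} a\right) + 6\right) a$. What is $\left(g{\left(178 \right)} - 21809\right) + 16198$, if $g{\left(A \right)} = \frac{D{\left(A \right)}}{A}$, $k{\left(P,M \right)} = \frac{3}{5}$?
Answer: $\frac{28271097}{5} \approx 5.6542 \cdot 10^{6}$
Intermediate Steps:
$k{\left(P,M \right)} = \frac{3}{5}$ ($k{\left(P,M \right)} = 3 \cdot \frac{1}{5} = \frac{3}{5}$)
$D{\left(a \right)} = a^{2} \left(6 + a^{2} + \frac{3 a}{5}\right)$ ($D{\left(a \right)} = a \left(\left(a^{2} + \frac{3 a}{5}\right) + 6\right) a = a \left(6 + a^{2} + \frac{3 a}{5}\right) a = a^{2} \left(6 + a^{2} + \frac{3 a}{5}\right)$)
$g{\left(A \right)} = A \left(6 + A^{2} + \frac{3 A}{5}\right)$ ($g{\left(A \right)} = \frac{A^{2} \left(6 + A^{2} + \frac{3 A}{5}\right)}{A} = A \left(6 + A^{2} + \frac{3 A}{5}\right)$)
$\left(g{\left(178 \right)} - 21809\right) + 16198 = \left(\frac{1}{5} \cdot 178 \left(30 + 3 \cdot 178 + 5 \cdot 178^{2}\right) - 21809\right) + 16198 = \left(\frac{1}{5} \cdot 178 \left(30 + 534 + 5 \cdot 31684\right) - 21809\right) + 16198 = \left(\frac{1}{5} \cdot 178 \left(30 + 534 + 158420\right) - 21809\right) + 16198 = \left(\frac{1}{5} \cdot 178 \cdot 158984 - 21809\right) + 16198 = \left(\frac{28299152}{5} - 21809\right) + 16198 = \frac{28190107}{5} + 16198 = \frac{28271097}{5}$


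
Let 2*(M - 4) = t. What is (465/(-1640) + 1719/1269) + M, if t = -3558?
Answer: -82040665/46248 ≈ -1773.9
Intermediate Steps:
M = -1775 (M = 4 + (½)*(-3558) = 4 - 1779 = -1775)
(465/(-1640) + 1719/1269) + M = (465/(-1640) + 1719/1269) - 1775 = (465*(-1/1640) + 1719*(1/1269)) - 1775 = (-93/328 + 191/141) - 1775 = 49535/46248 - 1775 = -82040665/46248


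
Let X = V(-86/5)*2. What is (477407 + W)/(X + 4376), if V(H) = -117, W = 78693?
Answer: 278050/2071 ≈ 134.26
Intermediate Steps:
X = -234 (X = -117*2 = -234)
(477407 + W)/(X + 4376) = (477407 + 78693)/(-234 + 4376) = 556100/4142 = 556100*(1/4142) = 278050/2071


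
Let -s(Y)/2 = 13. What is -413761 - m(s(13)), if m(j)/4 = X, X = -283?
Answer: -412629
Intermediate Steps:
s(Y) = -26 (s(Y) = -2*13 = -26)
m(j) = -1132 (m(j) = 4*(-283) = -1132)
-413761 - m(s(13)) = -413761 - 1*(-1132) = -413761 + 1132 = -412629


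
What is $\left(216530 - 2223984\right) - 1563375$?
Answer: $-3570829$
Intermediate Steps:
$\left(216530 - 2223984\right) - 1563375 = -2007454 - 1563375 = -3570829$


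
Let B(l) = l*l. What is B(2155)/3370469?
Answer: 4644025/3370469 ≈ 1.3779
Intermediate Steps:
B(l) = l**2
B(2155)/3370469 = 2155**2/3370469 = 4644025*(1/3370469) = 4644025/3370469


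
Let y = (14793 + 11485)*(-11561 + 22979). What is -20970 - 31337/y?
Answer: -6291885049217/300042204 ≈ -20970.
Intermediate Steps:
y = 300042204 (y = 26278*11418 = 300042204)
-20970 - 31337/y = -20970 - 31337/300042204 = -6291885049217/300042204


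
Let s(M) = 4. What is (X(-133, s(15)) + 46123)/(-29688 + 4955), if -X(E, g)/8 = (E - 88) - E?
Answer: -46827/24733 ≈ -1.8933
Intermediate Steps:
X(E, g) = 704 (X(E, g) = -8*((E - 88) - E) = -8*((-88 + E) - E) = -8*(-88) = 704)
(X(-133, s(15)) + 46123)/(-29688 + 4955) = (704 + 46123)/(-29688 + 4955) = 46827/(-24733) = 46827*(-1/24733) = -46827/24733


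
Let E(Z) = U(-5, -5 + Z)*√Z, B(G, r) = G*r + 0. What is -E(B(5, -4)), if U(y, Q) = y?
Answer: 10*I*√5 ≈ 22.361*I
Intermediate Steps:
B(G, r) = G*r
E(Z) = -5*√Z
-E(B(5, -4)) = -(-5)*√(5*(-4)) = -(-5)*√(-20) = -(-5)*2*I*√5 = -(-10)*I*√5 = 10*I*√5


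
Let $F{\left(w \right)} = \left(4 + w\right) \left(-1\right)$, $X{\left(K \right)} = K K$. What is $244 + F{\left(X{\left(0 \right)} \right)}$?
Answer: $240$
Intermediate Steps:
$X{\left(K \right)} = K^{2}$
$F{\left(w \right)} = -4 - w$
$244 + F{\left(X{\left(0 \right)} \right)} = 244 - 4 = 240$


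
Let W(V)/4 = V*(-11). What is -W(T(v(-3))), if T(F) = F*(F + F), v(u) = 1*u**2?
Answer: 7128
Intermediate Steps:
v(u) = u**2
T(F) = 2*F**2 (T(F) = F*(2*F) = 2*F**2)
W(V) = -44*V (W(V) = 4*(V*(-11)) = 4*(-11*V) = -44*V)
-W(T(v(-3))) = -(-44)*2*((-3)**2)**2 = -(-44)*2*9**2 = -(-44)*2*81 = -(-44)*162 = -1*(-7128) = 7128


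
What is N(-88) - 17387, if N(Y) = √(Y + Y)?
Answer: -17387 + 4*I*√11 ≈ -17387.0 + 13.266*I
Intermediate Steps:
N(Y) = √2*√Y (N(Y) = √(2*Y) = √2*√Y)
N(-88) - 17387 = √2*√(-88) - 17387 = √2*(2*I*√22) - 17387 = 4*I*√11 - 17387 = -17387 + 4*I*√11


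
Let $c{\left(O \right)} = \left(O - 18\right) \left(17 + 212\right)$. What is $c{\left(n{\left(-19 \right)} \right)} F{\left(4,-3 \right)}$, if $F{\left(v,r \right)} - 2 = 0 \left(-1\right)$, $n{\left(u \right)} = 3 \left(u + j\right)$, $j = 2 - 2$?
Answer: $-34350$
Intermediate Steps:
$j = 0$
$n{\left(u \right)} = 3 u$ ($n{\left(u \right)} = 3 \left(u + 0\right) = 3 u$)
$F{\left(v,r \right)} = 2$ ($F{\left(v,r \right)} = 2 + 0 \left(-1\right) = 2 + 0 = 2$)
$c{\left(O \right)} = -4122 + 229 O$ ($c{\left(O \right)} = \left(-18 + O\right) 229 = -4122 + 229 O$)
$c{\left(n{\left(-19 \right)} \right)} F{\left(4,-3 \right)} = \left(-4122 + 229 \cdot 3 \left(-19\right)\right) 2 = \left(-4122 + 229 \left(-57\right)\right) 2 = \left(-4122 - 13053\right) 2 = \left(-17175\right) 2 = -34350$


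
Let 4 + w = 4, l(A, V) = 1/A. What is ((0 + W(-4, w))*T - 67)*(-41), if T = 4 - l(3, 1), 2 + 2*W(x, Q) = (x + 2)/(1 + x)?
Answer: 25625/9 ≈ 2847.2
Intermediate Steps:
w = 0 (w = -4 + 4 = 0)
W(x, Q) = -1 + (2 + x)/(2*(1 + x)) (W(x, Q) = -1 + ((x + 2)/(1 + x))/2 = -1 + ((2 + x)/(1 + x))/2 = -1 + (2 + x)/(2*(1 + x)))
T = 11/3 (T = 4 - 1/3 = 4 - 1*⅓ = 4 - ⅓ = 11/3 ≈ 3.6667)
((0 + W(-4, w))*T - 67)*(-41) = ((0 - 1*(-4)/(2 + 2*(-4)))*(11/3) - 67)*(-41) = ((0 - 1*(-4)/(2 - 8))*(11/3) - 67)*(-41) = ((0 - 1*(-4)/(-6))*(11/3) - 67)*(-41) = ((0 - 1*(-4)*(-⅙))*(11/3) - 67)*(-41) = ((0 - ⅔)*(11/3) - 67)*(-41) = (-⅔*11/3 - 67)*(-41) = (-22/9 - 67)*(-41) = -625/9*(-41) = 25625/9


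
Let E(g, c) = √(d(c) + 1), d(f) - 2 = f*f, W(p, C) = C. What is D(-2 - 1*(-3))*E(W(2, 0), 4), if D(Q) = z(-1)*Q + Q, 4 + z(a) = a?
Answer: -4*√19 ≈ -17.436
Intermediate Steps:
z(a) = -4 + a
d(f) = 2 + f² (d(f) = 2 + f*f = 2 + f²)
E(g, c) = √(3 + c²) (E(g, c) = √((2 + c²) + 1) = √(3 + c²))
D(Q) = -4*Q (D(Q) = (-4 - 1)*Q + Q = -5*Q + Q = -4*Q)
D(-2 - 1*(-3))*E(W(2, 0), 4) = (-4*(-2 - 1*(-3)))*√(3 + 4²) = (-4*(-2 + 3))*√(3 + 16) = (-4*1)*√19 = -4*√19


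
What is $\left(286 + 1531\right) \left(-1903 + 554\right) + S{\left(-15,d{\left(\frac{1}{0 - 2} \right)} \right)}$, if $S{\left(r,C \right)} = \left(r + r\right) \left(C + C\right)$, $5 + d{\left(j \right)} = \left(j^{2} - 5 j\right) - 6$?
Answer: $-2450638$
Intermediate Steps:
$d{\left(j \right)} = -11 + j^{2} - 5 j$ ($d{\left(j \right)} = -5 - \left(6 - j^{2} + 5 j\right) = -11 + j^{2} - 5 j$)
$S{\left(r,C \right)} = 4 C r$ ($S{\left(r,C \right)} = 2 r 2 C = 4 C r$)
$\left(286 + 1531\right) \left(-1903 + 554\right) + S{\left(-15,d{\left(\frac{1}{0 - 2} \right)} \right)} = \left(286 + 1531\right) \left(-1903 + 554\right) + 4 \left(-11 + \left(\frac{1}{0 - 2}\right)^{2} - \frac{5}{0 - 2}\right) \left(-15\right) = 1817 \left(-1349\right) + 4 \left(-11 + \left(\frac{1}{-2}\right)^{2} - \frac{5}{-2}\right) \left(-15\right) = -2451133 + 4 \left(-11 + \left(- \frac{1}{2}\right)^{2} - - \frac{5}{2}\right) \left(-15\right) = -2451133 + 4 \left(-11 + \frac{1}{4} + \frac{5}{2}\right) \left(-15\right) = -2451133 + 4 \left(- \frac{33}{4}\right) \left(-15\right) = -2451133 + 495 = -2450638$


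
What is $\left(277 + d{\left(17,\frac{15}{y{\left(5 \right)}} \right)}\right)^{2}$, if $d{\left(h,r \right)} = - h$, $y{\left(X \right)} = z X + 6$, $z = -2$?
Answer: $67600$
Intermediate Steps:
$y{\left(X \right)} = 6 - 2 X$ ($y{\left(X \right)} = - 2 X + 6 = 6 - 2 X$)
$\left(277 + d{\left(17,\frac{15}{y{\left(5 \right)}} \right)}\right)^{2} = \left(277 - 17\right)^{2} = 260^{2} = 67600$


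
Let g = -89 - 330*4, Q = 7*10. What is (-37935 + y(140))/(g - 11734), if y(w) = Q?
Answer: 37865/13143 ≈ 2.8810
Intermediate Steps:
Q = 70
y(w) = 70
g = -1409 (g = -89 - 22*60 = -89 - 1320 = -1409)
(-37935 + y(140))/(g - 11734) = (-37935 + 70)/(-1409 - 11734) = -37865/(-13143) = -37865*(-1/13143) = 37865/13143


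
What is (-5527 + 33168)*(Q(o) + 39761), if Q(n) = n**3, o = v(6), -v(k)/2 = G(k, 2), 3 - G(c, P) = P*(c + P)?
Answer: 1584852017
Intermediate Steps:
G(c, P) = 3 - P*(P + c) (G(c, P) = 3 - P*(c + P) = 3 - P*(P + c))
v(k) = 2 + 4*k (v(k) = -2*(3 - 1*2**2 - 1*2*k) = -2*(3 - 1*4 - 2*k) = -2*(3 - 4 - 2*k) = -2*(-1 - 2*k) = 2 + 4*k)
o = 26 (o = 2 + 4*6 = 2 + 24 = 26)
(-5527 + 33168)*(Q(o) + 39761) = (-5527 + 33168)*(26**3 + 39761) = 27641*(17576 + 39761) = 27641*57337 = 1584852017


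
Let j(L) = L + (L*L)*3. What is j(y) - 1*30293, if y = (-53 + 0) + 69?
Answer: -29509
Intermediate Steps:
y = 16 (y = -53 + 69 = 16)
j(L) = L + 3*L² (j(L) = L + L²*3 = L + 3*L²)
j(y) - 1*30293 = 16*(1 + 3*16) - 1*30293 = 16*(1 + 48) - 30293 = 16*49 - 30293 = 784 - 30293 = -29509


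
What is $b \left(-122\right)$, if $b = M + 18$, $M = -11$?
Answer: $-854$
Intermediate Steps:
$b = 7$ ($b = -11 + 18 = 7$)
$b \left(-122\right) = 7 \left(-122\right) = -854$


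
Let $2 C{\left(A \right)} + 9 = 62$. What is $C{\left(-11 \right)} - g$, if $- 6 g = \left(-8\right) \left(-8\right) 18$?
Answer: $\frac{437}{2} \approx 218.5$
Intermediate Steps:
$C{\left(A \right)} = \frac{53}{2}$ ($C{\left(A \right)} = - \frac{9}{2} + \frac{1}{2} \cdot 62 = - \frac{9}{2} + 31 = \frac{53}{2}$)
$g = -192$ ($g = - \frac{\left(-8\right) \left(-8\right) 18}{6} = - \frac{64 \cdot 18}{6} = \left(- \frac{1}{6}\right) 1152 = -192$)
$C{\left(-11 \right)} - g = \frac{53}{2} - -192 = \frac{53}{2} + 192 = \frac{437}{2}$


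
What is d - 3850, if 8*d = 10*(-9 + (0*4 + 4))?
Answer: -15425/4 ≈ -3856.3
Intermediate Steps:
d = -25/4 (d = (10*(-9 + (0*4 + 4)))/8 = (10*(-9 + (0 + 4)))/8 = (10*(-9 + 4))/8 = (10*(-5))/8 = (⅛)*(-50) = -25/4 ≈ -6.2500)
d - 3850 = -25/4 - 3850 = -15425/4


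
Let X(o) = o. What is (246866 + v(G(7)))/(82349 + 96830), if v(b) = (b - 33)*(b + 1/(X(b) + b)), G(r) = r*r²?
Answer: 121146383/61458397 ≈ 1.9712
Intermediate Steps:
G(r) = r³
v(b) = (-33 + b)*(b + 1/(2*b)) (v(b) = (b - 33)*(b + 1/(b + b)) = (-33 + b)*(b + 1/(2*b)))
(246866 + v(G(7)))/(82349 + 96830) = (246866 + (½ + (7³)² - 33*7³ - 33/(2*(7³))))/(82349 + 96830) = (246866 + (½ + 343² - 33*343 - 33/2/343))/179179 = (246866 + (½ + 117649 - 11319 - 33/2*1/343))*(1/179179) = (246866 + (½ + 117649 - 11319 - 33/686))*(1/179179) = (246866 + 36471345/343)*(1/179179) = (121146383/343)*(1/179179) = 121146383/61458397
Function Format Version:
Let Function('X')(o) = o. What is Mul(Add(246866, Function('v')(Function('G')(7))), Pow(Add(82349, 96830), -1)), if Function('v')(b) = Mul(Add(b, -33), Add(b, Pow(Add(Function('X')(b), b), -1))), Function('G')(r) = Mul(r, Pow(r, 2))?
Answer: Rational(121146383, 61458397) ≈ 1.9712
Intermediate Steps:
Function('G')(r) = Pow(r, 3)
Function('v')(b) = Mul(Add(-33, b), Add(b, Mul(Rational(1, 2), Pow(b, -1)))) (Function('v')(b) = Mul(Add(b, -33), Add(b, Pow(Add(b, b), -1))) = Mul(Add(-33, b), Add(b, Pow(Mul(2, b), -1))) = Mul(Add(-33, b), Add(b, Mul(Rational(1, 2), Pow(b, -1)))))
Mul(Add(246866, Function('v')(Function('G')(7))), Pow(Add(82349, 96830), -1)) = Mul(Add(246866, Add(Rational(1, 2), Pow(Pow(7, 3), 2), Mul(-33, Pow(7, 3)), Mul(Rational(-33, 2), Pow(Pow(7, 3), -1)))), Pow(Add(82349, 96830), -1)) = Mul(Add(246866, Add(Rational(1, 2), Pow(343, 2), Mul(-33, 343), Mul(Rational(-33, 2), Pow(343, -1)))), Pow(179179, -1)) = Mul(Add(246866, Add(Rational(1, 2), 117649, -11319, Mul(Rational(-33, 2), Rational(1, 343)))), Rational(1, 179179)) = Mul(Add(246866, Add(Rational(1, 2), 117649, -11319, Rational(-33, 686))), Rational(1, 179179)) = Mul(Add(246866, Rational(36471345, 343)), Rational(1, 179179)) = Mul(Rational(121146383, 343), Rational(1, 179179)) = Rational(121146383, 61458397)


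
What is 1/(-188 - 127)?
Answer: -1/315 ≈ -0.0031746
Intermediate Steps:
1/(-188 - 127) = 1/(-315) = -1/315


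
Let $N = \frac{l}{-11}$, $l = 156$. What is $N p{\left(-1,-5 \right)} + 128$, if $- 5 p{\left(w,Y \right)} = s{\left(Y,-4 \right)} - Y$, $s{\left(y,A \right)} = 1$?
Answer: $\frac{7976}{55} \approx 145.02$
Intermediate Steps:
$p{\left(w,Y \right)} = - \frac{1}{5} + \frac{Y}{5}$ ($p{\left(w,Y \right)} = - \frac{1 - Y}{5} = - \frac{1}{5} + \frac{Y}{5}$)
$N = - \frac{156}{11}$ ($N = \frac{156}{-11} = 156 \left(- \frac{1}{11}\right) = - \frac{156}{11} \approx -14.182$)
$N p{\left(-1,-5 \right)} + 128 = - \frac{156 \left(- \frac{1}{5} + \frac{1}{5} \left(-5\right)\right)}{11} + 128 = - \frac{156 \left(- \frac{1}{5} - 1\right)}{11} + 128 = \left(- \frac{156}{11}\right) \left(- \frac{6}{5}\right) + 128 = \frac{936}{55} + 128 = \frac{7976}{55}$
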